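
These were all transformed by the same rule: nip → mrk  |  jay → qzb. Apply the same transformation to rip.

Each pair mirrors across the alphabet (n↔m, i↔r, p↔k): positions sum to 25. Letters are reflected about the middle of the alphabet (position → 25−position): Atbash.
Applying it to rip: r↔i, i↔r, p↔k.

irk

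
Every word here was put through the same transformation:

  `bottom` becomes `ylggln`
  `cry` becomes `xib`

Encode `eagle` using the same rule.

vztov

Each pair mirrors across the alphabet (b↔y, o↔l, t↔g): positions sum to 25. Each letter is replaced by its mirror in the alphabet: a↔z, b↔y, c↔x, and so on (the Atbash cipher).
Applying it to eagle: e↔v, a↔z, g↔t, l↔o, e↔v.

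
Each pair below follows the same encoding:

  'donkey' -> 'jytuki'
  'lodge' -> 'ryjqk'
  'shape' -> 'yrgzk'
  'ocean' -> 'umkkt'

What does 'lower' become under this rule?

Shifts by position in donkey: pos 0: d→j (+6), pos 1: o→y (+10), pos 2: n→t (+6), pos 3: k→u (+10) — repeating every 2. A repeating key of period 2 is used — shifts +6, +10 over and over.
Applying it to lower: l+6=r, o+10=y, w+6=c, e+10=o, r+6=x.

rycox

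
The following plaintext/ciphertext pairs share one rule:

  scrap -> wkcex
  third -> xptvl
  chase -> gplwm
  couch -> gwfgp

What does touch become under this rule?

Shifts by position in scrap: pos 0: s→w (+4), pos 1: c→k (+8), pos 2: r→c (+11), pos 3: a→e (+4), pos 4: p→x (+8) — repeating every 3. The shifts repeat in a cycle of length 3: positions 0,1,… shift by +4, +8, +11, then the pattern repeats.
For touch: t+4=x, o+8=w, u+11=f, c+4=g, h+8=p.

xwfgp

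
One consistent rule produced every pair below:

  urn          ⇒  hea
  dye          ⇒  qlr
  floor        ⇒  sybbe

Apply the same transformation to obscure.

It's a constant shift of +13 (ROT13).
For obscure: o+13=b, b+13=o, s+13=f, c+13=p, u+13=h, r+13=e, e+13=r.

bofpher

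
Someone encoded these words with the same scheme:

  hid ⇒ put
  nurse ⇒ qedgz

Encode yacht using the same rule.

ftomk

The output letters match the input read backwards, each shifted +12: hid reversed is dih. Read the word backwards and shift each letter +12.
On yacht: reverse → thcay; then shift: t+12=f, h+12=t, c+12=o, a+12=m, y+12=k.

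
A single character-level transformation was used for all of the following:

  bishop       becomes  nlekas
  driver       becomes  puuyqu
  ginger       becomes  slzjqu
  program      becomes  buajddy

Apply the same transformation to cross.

ouave

The shifts repeat in a cycle of length 2: positions 0,1,… shift by +12, +3, then the pattern repeats.
Applying it to cross: c+12=o, r+3=u, o+12=a, s+3=v, s+12=e.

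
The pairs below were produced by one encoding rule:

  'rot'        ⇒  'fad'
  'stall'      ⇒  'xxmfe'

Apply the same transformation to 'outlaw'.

The output letters match the input read backwards, each shifted +12: rot reversed is tor. The word is reversed, then every letter is shifted forward by 12.
Applying it to outlaw: reverse → waltuo; then shift: w+12=i, a+12=m, l+12=x, t+12=f, u+12=g, o+12=a.

imxfga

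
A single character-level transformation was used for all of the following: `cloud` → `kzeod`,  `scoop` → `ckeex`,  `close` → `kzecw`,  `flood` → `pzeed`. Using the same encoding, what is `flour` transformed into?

c(2)→k(10) and l(11)→z(25) fit y≡19x+24 (mod 26); the inverse of 19 mod 26 is 11. This is an affine cipher: with a=0,…,z=25, each position x becomes (19x+24) mod 26.
On flour: f(5)→19·5+24≡15=p; l(11)→19·11+24≡25=z; o(14)→19·14+24≡4=e; u(20)→19·20+24≡14=o; r(17)→19·17+24≡9=j (all mod 26).

pzeoj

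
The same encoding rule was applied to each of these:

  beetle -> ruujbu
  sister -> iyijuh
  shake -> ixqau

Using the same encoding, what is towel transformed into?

Compare letters: b→r is +16, e→u is +16, e→u is +16 — a constant shift. Each letter is shifted forward by 16 in the alphabet (a Caesar shift of +16).
Applying it to towel: t+16=j, o+16=e, w+16=m, e+16=u, l+16=b.

jemub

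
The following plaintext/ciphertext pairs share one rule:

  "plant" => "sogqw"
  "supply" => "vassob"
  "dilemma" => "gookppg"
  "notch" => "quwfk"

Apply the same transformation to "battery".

The rule splits by letter class: vowels +6, consonants +3.
Applying it to battery: b(cons)+3=e, a(vowel)+6=g, t(cons)+3=w, t(cons)+3=w, e(vowel)+6=k, r(cons)+3=u, y(cons)+3=b.

egwwkub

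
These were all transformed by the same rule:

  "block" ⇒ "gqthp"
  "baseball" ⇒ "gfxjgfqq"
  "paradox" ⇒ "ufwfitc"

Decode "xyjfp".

Compare letters: b→g is +5, l→q is +5, o→t is +5 — a constant shift. Every letter moves 5 places later in the alphabet, wrapping around z→a.
Reversing it on xyjfp: x−5=s, y−5=t, j−5=e, f−5=a, p−5=k.

steak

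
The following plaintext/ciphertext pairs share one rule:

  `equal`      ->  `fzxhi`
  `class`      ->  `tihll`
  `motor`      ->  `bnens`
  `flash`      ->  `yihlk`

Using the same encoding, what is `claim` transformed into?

e(4)→f(5) and q(16)→z(25) fit y≡19x+7 (mod 26); the inverse of 19 mod 26 is 11. This is an affine cipher: with a=0,…,z=25, each position x becomes (19x+7) mod 26.
For claim: c(2)→19·2+7≡19=t; l(11)→19·11+7≡8=i; a(0)→19·0+7≡7=h; i(8)→19·8+7≡3=d; m(12)→19·12+7≡1=b (all mod 26).

tihdb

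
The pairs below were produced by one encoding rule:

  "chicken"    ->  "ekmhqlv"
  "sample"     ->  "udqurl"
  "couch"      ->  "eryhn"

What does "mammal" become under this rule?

In chicken: c→e is +2, h→k is +3, i→m is +4, c→h is +5 — the shift increases by 1 each position. Letter i (0-indexed) is shifted by i+2, so successive shifts are 2, 3, 4, ….
On mammal: m+2=o, a+3=d, m+4=q, m+5=r, a+6=g, l+7=s.

odqrgs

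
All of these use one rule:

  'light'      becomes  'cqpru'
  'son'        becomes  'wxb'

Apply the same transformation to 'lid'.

mru

The output letters match the input read backwards, each shifted +9: light reversed is thgil. The word is reversed, then every letter is shifted forward by 9.
Applying it to lid: reverse → dil; then shift: d+9=m, i+9=r, l+9=u.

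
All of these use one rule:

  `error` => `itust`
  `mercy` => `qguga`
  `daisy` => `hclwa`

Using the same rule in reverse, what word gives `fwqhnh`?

Shifts by position in error: pos 0: e→i (+4), pos 1: r→t (+2), pos 2: r→u (+3), pos 3: o→s (+4), pos 4: r→t (+2) — repeating every 3. A repeating key of period 3 is used — shifts +4, +2, +3 over and over.
Reversing it on fwqhnh: f−4=b, w−2=u, q−3=n, h−4=d, n−2=l, h−3=e.

bundle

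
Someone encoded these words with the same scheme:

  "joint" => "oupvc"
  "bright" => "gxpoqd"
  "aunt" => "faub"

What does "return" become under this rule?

wkacax

In joint: j→o is +5, o→u is +6, i→p is +7, n→v is +8 — the shift increases by 1 each position. Each letter shifts forward by (position + 5), i.e. 5, 6, 7, … — the shift grows by one for each successive letter.
On return: r+5=w, e+6=k, t+7=a, u+8=c, r+9=a, n+10=x.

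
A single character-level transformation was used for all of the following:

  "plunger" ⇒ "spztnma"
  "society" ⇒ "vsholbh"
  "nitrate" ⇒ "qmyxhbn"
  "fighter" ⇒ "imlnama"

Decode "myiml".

judge

In plunger: p→s is +3, l→p is +4, u→z is +5, n→t is +6 — the shift increases by 1 each position. The shift increases by 1 at each position, starting from +3: 3, 4, 5, ….
Decoding myiml: m−3=j, y−4=u, i−5=d, m−6=g, l−7=e.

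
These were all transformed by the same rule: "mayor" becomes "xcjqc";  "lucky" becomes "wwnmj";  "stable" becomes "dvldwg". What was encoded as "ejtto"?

Shifts by position in mayor: pos 0: m→x (+11), pos 1: a→c (+2), pos 2: y→j (+11), pos 3: o→q (+2) — repeating every 2. It's a Vigenère-style cipher with numeric key [11,2]: position i shifts by key[i mod 2].
Undoing it on ejtto: e−11=t, j−2=h, t−11=i, t−2=r, o−11=d.

third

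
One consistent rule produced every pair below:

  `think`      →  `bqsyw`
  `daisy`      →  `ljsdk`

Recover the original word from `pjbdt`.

Letter i (0-indexed) is shifted by i+8, so successive shifts are 8, 9, 10, ….
Undoing it on pjbdt: p−8=h, j−9=a, b−10=r, d−11=s, t−12=h.

harsh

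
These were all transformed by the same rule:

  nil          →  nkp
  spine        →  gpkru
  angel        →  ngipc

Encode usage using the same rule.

gicuw

The output letters match the input read backwards, each shifted +2: nil reversed is lin. The word is reversed, then every letter is shifted forward by 2.
For usage: reverse → egasu; then shift: e+2=g, g+2=i, a+2=c, s+2=u, u+2=w.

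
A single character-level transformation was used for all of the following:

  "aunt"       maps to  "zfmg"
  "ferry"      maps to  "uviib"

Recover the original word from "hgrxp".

Each pair mirrors across the alphabet (a↔z, u↔f, n↔m): positions sum to 25. Letters are reflected about the middle of the alphabet (position → 25−position): Atbash.
Reversing it on hgrxp: h↔s, g↔t, r↔i, x↔c, p↔k.

stick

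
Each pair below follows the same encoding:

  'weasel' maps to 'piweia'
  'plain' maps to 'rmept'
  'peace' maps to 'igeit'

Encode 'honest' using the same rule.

The word is reversed, then every letter is shifted forward by 4.
Applying it to honest: reverse → tsenoh; then shift: t+4=x, s+4=w, e+4=i, n+4=r, o+4=s, h+4=l.

xwirsl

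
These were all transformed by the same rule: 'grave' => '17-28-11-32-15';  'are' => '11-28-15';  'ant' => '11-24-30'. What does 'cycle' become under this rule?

13-35-13-22-15

g is letter #7 and maps to 17: an offset of 10. The number is (letter's place in the alphabet, a=1) + 10.
Applying it to cycle: c=3→13, y=25→35, c=3→13, l=12→22, e=5→15.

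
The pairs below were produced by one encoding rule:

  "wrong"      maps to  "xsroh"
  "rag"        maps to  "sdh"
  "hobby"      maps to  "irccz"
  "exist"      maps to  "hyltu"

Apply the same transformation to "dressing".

The shift depends on letter class: consonant w→x is +1, but vowel o→r is +3. The rule splits by letter class: vowels +3, consonants +1.
For dressing: d(cons)+1=e, r(cons)+1=s, e(vowel)+3=h, s(cons)+1=t, s(cons)+1=t, i(vowel)+3=l, n(cons)+1=o, g(cons)+1=h.

eshttloh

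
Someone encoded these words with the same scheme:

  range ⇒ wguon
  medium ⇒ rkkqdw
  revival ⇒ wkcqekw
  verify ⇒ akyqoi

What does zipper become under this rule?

In range: r→w is +5, a→g is +6, n→u is +7, g→o is +8 — the shift increases by 1 each position. Each letter shifts forward by (position + 5), i.e. 5, 6, 7, … — the shift grows by one for each successive letter.
For zipper: z+5=e, i+6=o, p+7=w, p+8=x, e+9=n, r+10=b.

eowxnb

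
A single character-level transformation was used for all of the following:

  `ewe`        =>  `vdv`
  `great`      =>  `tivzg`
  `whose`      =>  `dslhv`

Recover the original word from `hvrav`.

Each pair mirrors across the alphabet (e↔v, w↔d, e↔v): positions sum to 25. Letters are reflected about the middle of the alphabet (position → 25−position): Atbash.
Decoding hvrav: h↔s, v↔e, r↔i, a↔z, v↔e.

seize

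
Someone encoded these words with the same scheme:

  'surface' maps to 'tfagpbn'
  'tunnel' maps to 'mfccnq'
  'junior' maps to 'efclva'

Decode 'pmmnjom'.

This is an affine cipher: with a=0,…,z=25, each position x becomes (19x+15) mod 26.
Undoing it on pmmnjom: p(15)→11·(15−15)≡0=a; m(12)→11·(12−15)≡19=t; m(12)→11·(12−15)≡19=t; n(13)→11·(13−15)≡4=e; j(9)→11·(9−15)≡12=m; o(14)→11·(14−15)≡15=p; m(12)→11·(12−15)≡19=t (all mod 26).

attempt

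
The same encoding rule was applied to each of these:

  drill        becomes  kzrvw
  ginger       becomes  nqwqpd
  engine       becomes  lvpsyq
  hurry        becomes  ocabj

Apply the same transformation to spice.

In drill: d→k is +7, r→z is +8, i→r is +9, l→v is +10 — the shift increases by 1 each position. The shift increases by 1 at each position, starting from +7: 7, 8, 9, ….
Applying it to spice: s+7=z, p+8=x, i+9=r, c+10=m, e+11=p.

zxrmp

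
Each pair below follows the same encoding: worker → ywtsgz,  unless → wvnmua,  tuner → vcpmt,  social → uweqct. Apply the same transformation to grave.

It's a Vigenère-style cipher with numeric key [2,8]: position i shifts by key[i mod 2].
Applying it to grave: g+2=i, r+8=z, a+2=c, v+8=d, e+2=g.

izcdg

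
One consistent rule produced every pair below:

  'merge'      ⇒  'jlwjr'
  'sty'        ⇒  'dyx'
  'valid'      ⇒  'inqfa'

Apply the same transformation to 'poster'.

The word is reversed, then every letter is shifted forward by 5.
For poster: reverse → retsop; then shift: r+5=w, e+5=j, t+5=y, s+5=x, o+5=t, p+5=u.

wjyxtu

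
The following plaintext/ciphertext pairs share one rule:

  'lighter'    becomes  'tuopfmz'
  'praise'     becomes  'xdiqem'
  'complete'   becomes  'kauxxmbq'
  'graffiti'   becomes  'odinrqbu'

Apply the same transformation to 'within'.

Shifts by position in lighter: pos 0: l→t (+8), pos 1: i→u (+12), pos 2: g→o (+8), pos 3: h→p (+8), pos 4: t→f (+12), pos 5: e→m (+8) — repeating every 3. A repeating key of period 3 is used — shifts +8, +12, +8 over and over.
For within: w+8=e, i+12=u, t+8=b, h+8=p, i+12=u, n+8=v.

eubpuv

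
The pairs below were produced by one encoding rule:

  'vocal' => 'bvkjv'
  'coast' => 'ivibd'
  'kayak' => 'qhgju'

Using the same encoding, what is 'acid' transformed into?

gjqm

The shift increases by 1 at each position, starting from +6: 6, 7, 8, ….
Applying it to acid: a+6=g, c+7=j, i+8=q, d+9=m.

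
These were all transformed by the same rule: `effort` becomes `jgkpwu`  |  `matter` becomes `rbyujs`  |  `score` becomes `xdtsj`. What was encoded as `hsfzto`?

Shifts by position in effort: pos 0: e→j (+5), pos 1: f→g (+1), pos 2: f→k (+5), pos 3: o→p (+1) — repeating every 2. It's a Vigenère-style cipher with numeric key [5,1]: position i shifts by key[i mod 2].
Decoding hsfzto: h−5=c, s−1=r, f−5=a, z−1=y, t−5=o, o−1=n.

crayon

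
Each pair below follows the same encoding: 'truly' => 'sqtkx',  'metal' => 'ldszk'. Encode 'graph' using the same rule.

fqzog

Compare letters: t→s is +25, r→q is +25, u→t is +25 — a constant shift. Each letter is shifted forward by 25 in the alphabet (a Caesar shift of +25).
For graph: g+25=f, r+25=q, a+25=z, p+25=o, h+25=g.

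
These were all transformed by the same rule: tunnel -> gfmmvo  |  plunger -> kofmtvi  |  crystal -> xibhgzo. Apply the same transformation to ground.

Each pair mirrors across the alphabet (t↔g, u↔f, n↔m): positions sum to 25. Each letter is replaced by its mirror in the alphabet: a↔z, b↔y, c↔x, and so on (the Atbash cipher).
Applying it to ground: g↔t, r↔i, o↔l, u↔f, n↔m, d↔w.

tilfmw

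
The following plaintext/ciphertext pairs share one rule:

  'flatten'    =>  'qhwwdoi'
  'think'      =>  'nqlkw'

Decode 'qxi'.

Read the word backwards and shift each letter +3.
Undoing it on qxi: shift back: q−3=n, x−3=u, i−3=f → nuf; then reverse → fun.

fun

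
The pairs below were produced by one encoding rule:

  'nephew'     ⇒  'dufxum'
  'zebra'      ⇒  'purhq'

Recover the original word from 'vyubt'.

field

Compare letters: n→d is +16, e→u is +16, p→f is +16 — a constant shift. It's a constant shift of +16 (ROT16).
Decoding vyubt: v−16=f, y−16=i, u−16=e, b−16=l, t−16=d.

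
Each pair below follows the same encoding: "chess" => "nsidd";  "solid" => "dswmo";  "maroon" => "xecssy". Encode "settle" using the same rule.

The rule splits by letter class: vowels +4, consonants +11.
On settle: s(cons)+11=d, e(vowel)+4=i, t(cons)+11=e, t(cons)+11=e, l(cons)+11=w, e(vowel)+4=i.

dieewi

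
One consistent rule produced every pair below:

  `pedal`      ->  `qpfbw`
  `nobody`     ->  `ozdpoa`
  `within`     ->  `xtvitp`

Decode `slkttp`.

raisin

It's a Vigenère-style cipher with numeric key [1,11,2]: position i shifts by key[i mod 3].
Reversing it on slkttp: s−1=r, l−11=a, k−2=i, t−1=s, t−11=i, p−2=n.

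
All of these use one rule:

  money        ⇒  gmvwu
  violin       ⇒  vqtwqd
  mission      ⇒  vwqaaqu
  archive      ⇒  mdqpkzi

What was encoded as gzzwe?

worry

The output letters match the input read backwards, each shifted +8: money reversed is yenom. The word is reversed, then every letter is shifted forward by 8.
Undoing it on gzzwe: shift back: g−8=y, z−8=r, z−8=r, w−8=o, e−8=w → yrrow; then reverse → worry.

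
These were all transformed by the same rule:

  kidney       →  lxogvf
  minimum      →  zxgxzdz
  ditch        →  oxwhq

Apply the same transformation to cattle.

htwwsv

k(10)→l(11) and i(8)→x(23) fit y≡7x+19 (mod 26); the inverse of 7 mod 26 is 15. Each letter's alphabet position (a=0..z=25) is mapped through 7·x+19 mod 26 — an affine cipher.
On cattle: c(2)→7·2+19≡7=h; a(0)→7·0+19≡19=t; t(19)→7·19+19≡22=w; t(19)→7·19+19≡22=w; l(11)→7·11+19≡18=s; e(4)→7·4+19≡21=v (all mod 26).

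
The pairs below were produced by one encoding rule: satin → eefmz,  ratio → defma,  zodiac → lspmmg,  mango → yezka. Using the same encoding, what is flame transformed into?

rpmqq

Shifts by position in satin: pos 0: s→e (+12), pos 1: a→e (+4), pos 2: t→f (+12), pos 3: i→m (+4) — repeating every 2. A repeating key of period 2 is used — shifts +12, +4 over and over.
For flame: f+12=r, l+4=p, a+12=m, m+4=q, e+12=q.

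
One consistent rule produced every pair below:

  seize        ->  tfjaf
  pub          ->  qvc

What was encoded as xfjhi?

weigh

Compare letters: s→t is +1, e→f is +1, i→j is +1 — a constant shift. This is a Caesar cipher with shift 1.
Decoding xfjhi: x−1=w, f−1=e, j−1=i, h−1=g, i−1=h.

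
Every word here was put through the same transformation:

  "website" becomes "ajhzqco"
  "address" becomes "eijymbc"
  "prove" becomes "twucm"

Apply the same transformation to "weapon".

In website: w→a is +4, e→j is +5, b→h is +6, s→z is +7 — the shift increases by 1 each position. Each letter shifts forward by (position + 4), i.e. 4, 5, 6, … — the shift grows by one for each successive letter.
On weapon: w+4=a, e+5=j, a+6=g, p+7=w, o+8=w, n+9=w.

ajgwww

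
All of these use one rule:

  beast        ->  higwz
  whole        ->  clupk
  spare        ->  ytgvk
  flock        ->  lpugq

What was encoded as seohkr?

maiden

Shifts by position in beast: pos 0: b→h (+6), pos 1: e→i (+4), pos 2: a→g (+6), pos 3: s→w (+4) — repeating every 2. A repeating key of period 2 is used — shifts +6, +4 over and over.
Undoing it on seohkr: s−6=m, e−4=a, o−6=i, h−4=d, k−6=e, r−4=n.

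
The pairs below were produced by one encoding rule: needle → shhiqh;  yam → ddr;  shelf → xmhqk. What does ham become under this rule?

mdr

The shift depends on letter class: consonant n→s is +5, but vowel e→h is +3. The rule splits by letter class: vowels +3, consonants +5.
On ham: h(cons)+5=m, a(vowel)+3=d, m(cons)+5=r.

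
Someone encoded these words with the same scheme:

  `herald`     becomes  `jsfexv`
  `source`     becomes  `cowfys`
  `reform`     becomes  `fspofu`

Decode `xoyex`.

local

h(7)→j(9) and e(4)→s(18) fit y≡23x+4 (mod 26); the inverse of 23 mod 26 is 17. Treating letters as 0–25, the rule is x ↦ 23x + 4 (mod 26).
Decoding xoyex: x(23)→17·(23−4)≡11=l; o(14)→17·(14−4)≡14=o; y(24)→17·(24−4)≡2=c; e(4)→17·(4−4)≡0=a; x(23)→17·(23−4)≡11=l (all mod 26).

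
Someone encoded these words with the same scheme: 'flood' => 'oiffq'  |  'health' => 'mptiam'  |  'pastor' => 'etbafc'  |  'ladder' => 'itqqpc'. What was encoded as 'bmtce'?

sharp

f(5)→o(14) and l(11)→i(8) fit y≡25x+19 (mod 26); the inverse of 25 mod 26 is 25. Each letter's alphabet position (a=0..z=25) is mapped through 25·x+19 mod 26 — an affine cipher.
Undoing it on bmtce: b(1)→25·(1−19)≡18=s; m(12)→25·(12−19)≡7=h; t(19)→25·(19−19)≡0=a; c(2)→25·(2−19)≡17=r; e(4)→25·(4−19)≡15=p (all mod 26).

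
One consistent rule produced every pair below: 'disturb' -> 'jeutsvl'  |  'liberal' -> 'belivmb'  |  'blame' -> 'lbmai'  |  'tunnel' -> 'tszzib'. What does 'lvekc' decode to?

brick

Treating letters as 0–25, the rule is x ↦ 25x + 12 (mod 26).
Reversing it on lvekc: l(11)→25·(11−12)≡1=b; v(21)→25·(21−12)≡17=r; e(4)→25·(4−12)≡8=i; k(10)→25·(10−12)≡2=c; c(2)→25·(2−12)≡10=k (all mod 26).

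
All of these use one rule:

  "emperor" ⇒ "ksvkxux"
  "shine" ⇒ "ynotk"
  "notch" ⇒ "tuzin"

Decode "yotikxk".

Compare letters: e→k is +6, m→s is +6, p→v is +6 — a constant shift. It's a constant shift of +6 (ROT6).
Reversing it on yotikxk: y−6=s, o−6=i, t−6=n, i−6=c, k−6=e, x−6=r, k−6=e.

sincere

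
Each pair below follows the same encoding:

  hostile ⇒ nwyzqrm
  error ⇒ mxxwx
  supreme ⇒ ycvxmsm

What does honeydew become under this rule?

nwtmejmc

The shift depends on letter class: consonant h→n is +6, but vowel o→w is +8. Vowels shift forward by 8 and consonants shift forward by 6.
On honeydew: h(cons)+6=n, o(vowel)+8=w, n(cons)+6=t, e(vowel)+8=m, y(cons)+6=e, d(cons)+6=j, e(vowel)+8=m, w(cons)+6=c.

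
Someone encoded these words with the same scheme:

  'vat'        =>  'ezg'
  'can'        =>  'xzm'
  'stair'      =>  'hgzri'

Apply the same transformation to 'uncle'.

fmxov

Each pair mirrors across the alphabet (v↔e, a↔z, t↔g): positions sum to 25. Each letter is replaced by its mirror in the alphabet: a↔z, b↔y, c↔x, and so on (the Atbash cipher).
On uncle: u↔f, n↔m, c↔x, l↔o, e↔v.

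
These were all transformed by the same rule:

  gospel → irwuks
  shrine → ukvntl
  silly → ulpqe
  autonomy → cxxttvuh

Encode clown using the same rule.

eosbt

Each letter shifts forward by (position + 2), i.e. 2, 3, 4, … — the shift grows by one for each successive letter.
For clown: c+2=e, l+3=o, o+4=s, w+5=b, n+6=t.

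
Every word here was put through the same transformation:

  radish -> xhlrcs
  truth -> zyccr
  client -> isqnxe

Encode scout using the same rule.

yjwdd

In radish: r→x is +6, a→h is +7, d→l is +8, i→r is +9 — the shift increases by 1 each position. The shift increases by 1 at each position, starting from +6: 6, 7, 8, ….
On scout: s+6=y, c+7=j, o+8=w, u+9=d, t+10=d.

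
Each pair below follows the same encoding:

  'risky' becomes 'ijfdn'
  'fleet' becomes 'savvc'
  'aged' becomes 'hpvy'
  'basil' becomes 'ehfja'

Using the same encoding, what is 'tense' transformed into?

r(17)→i(8) and i(8)→j(9) fit y≡23x+7 (mod 26); the inverse of 23 mod 26 is 17. This is an affine cipher: with a=0,…,z=25, each position x becomes (23x+7) mod 26.
Applying it to tense: t(19)→23·19+7≡2=c; e(4)→23·4+7≡21=v; n(13)→23·13+7≡20=u; s(18)→23·18+7≡5=f; e(4)→23·4+7≡21=v (all mod 26).

cvufv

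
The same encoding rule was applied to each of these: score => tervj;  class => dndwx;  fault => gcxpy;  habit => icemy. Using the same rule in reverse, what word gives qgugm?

perch

In score: s→t is +1, c→e is +2, o→r is +3, r→v is +4 — the shift increases by 1 each position. The shift increases by 1 at each position, starting from +1: 1, 2, 3, ….
Decoding qgugm: q−1=p, g−2=e, u−3=r, g−4=c, m−5=h.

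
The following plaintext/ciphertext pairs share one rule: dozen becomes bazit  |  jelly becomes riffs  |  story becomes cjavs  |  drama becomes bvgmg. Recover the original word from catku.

d(3)→b(1) and o(14)→a(0) fit y≡7x+6 (mod 26); the inverse of 7 mod 26 is 15. Treating letters as 0–25, the rule is x ↦ 7x + 6 (mod 26).
Undoing it on catku: c(2)→15·(2−6)≡18=s; a(0)→15·(0−6)≡14=o; t(19)→15·(19−6)≡13=n; k(10)→15·(10−6)≡8=i; u(20)→15·(20−6)≡2=c (all mod 26).

sonic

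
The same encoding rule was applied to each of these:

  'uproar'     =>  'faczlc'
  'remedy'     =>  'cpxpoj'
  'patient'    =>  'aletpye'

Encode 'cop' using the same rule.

This is a Caesar cipher with shift 11.
Applying it to cop: c+11=n, o+11=z, p+11=a.

nza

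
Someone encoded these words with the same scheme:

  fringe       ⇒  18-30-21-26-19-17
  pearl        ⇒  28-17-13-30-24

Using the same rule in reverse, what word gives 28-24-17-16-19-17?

The number is (letter's place in the alphabet, a=1) + 12.
Decoding 28-24-17-16-19-17: 28→(28−12)÷1=16=p, 24→(24−12)÷1=12=l, 17→(17−12)÷1=5=e, 16→(16−12)÷1=4=d, 19→(19−12)÷1=7=g, 17→(17−12)÷1=5=e.

pledge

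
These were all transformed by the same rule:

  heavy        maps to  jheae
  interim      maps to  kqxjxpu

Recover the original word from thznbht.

revival

In heavy: h→j is +2, e→h is +3, a→e is +4, v→a is +5 — the shift increases by 1 each position. The shift increases by 1 at each position, starting from +2: 2, 3, 4, ….
Reversing it on thznbht: t−2=r, h−3=e, z−4=v, n−5=i, b−6=v, h−7=a, t−8=l.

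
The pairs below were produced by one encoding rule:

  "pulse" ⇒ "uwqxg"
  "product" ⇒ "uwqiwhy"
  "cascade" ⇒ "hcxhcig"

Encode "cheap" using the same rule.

The rule splits by letter class: vowels +2, consonants +5.
On cheap: c(cons)+5=h, h(cons)+5=m, e(vowel)+2=g, a(vowel)+2=c, p(cons)+5=u.

hmgcu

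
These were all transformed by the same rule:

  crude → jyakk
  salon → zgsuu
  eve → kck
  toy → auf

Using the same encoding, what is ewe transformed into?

Two shifts are in play — +6 for a/e/i/o/u, +7 for every other letter.
Applying it to ewe: e(vowel)+6=k, w(cons)+7=d, e(vowel)+6=k.

kdk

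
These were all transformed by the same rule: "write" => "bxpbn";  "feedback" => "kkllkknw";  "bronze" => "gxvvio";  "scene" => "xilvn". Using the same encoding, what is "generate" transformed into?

In write: w→b is +5, r→x is +6, i→p is +7, t→b is +8 — the shift increases by 1 each position. Letter i (0-indexed) is shifted by i+5, so successive shifts are 5, 6, 7, ….
For generate: g+5=l, e+6=k, n+7=u, e+8=m, r+9=a, a+10=k, t+11=e, e+12=q.

lkumakeq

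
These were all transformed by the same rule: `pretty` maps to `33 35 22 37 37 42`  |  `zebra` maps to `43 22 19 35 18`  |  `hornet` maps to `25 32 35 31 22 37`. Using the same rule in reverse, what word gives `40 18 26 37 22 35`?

waiter

p is letter #16 and maps to 33: an offset of 17. Letters become their 1-based position plus 17 (so a→18, b→19, …).
Reversing it on 40 18 26 37 22 35: 40→(40−17)÷1=23=w, 18→(18−17)÷1=1=a, 26→(26−17)÷1=9=i, 37→(37−17)÷1=20=t, 22→(22−17)÷1=5=e, 35→(35−17)÷1=18=r.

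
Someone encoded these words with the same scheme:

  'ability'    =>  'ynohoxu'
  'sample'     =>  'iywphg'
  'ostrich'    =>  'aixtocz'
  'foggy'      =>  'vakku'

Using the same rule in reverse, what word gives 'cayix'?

coast

a(0)→y(24) and b(1)→n(13) fit y≡15x+24 (mod 26); the inverse of 15 mod 26 is 7. Each letter's alphabet position (a=0..z=25) is mapped through 15·x+24 mod 26 — an affine cipher.
Undoing it on cayix: c(2)→7·(2−24)≡2=c; a(0)→7·(0−24)≡14=o; y(24)→7·(24−24)≡0=a; i(8)→7·(8−24)≡18=s; x(23)→7·(23−24)≡19=t (all mod 26).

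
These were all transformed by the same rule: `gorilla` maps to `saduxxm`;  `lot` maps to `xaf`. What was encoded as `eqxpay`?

Compare letters: g→s is +12, o→a is +12, r→d is +12 — a constant shift. It's a constant shift of +12 (ROT12).
Decoding eqxpay: e−12=s, q−12=e, x−12=l, p−12=d, a−12=o, y−12=m.

seldom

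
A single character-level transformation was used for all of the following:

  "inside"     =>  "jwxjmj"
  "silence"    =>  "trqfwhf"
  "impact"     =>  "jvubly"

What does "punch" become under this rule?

qdsdq

Shifts by position in inside: pos 0: i→j (+1), pos 1: n→w (+9), pos 2: s→x (+5), pos 3: i→j (+1), pos 4: d→m (+9), pos 5: e→j (+5) — repeating every 3. A repeating key of period 3 is used — shifts +1, +9, +5 over and over.
Applying it to punch: p+1=q, u+9=d, n+5=s, c+1=d, h+9=q.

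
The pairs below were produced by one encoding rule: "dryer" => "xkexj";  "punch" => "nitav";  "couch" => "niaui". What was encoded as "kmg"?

age

The output letters match the input read backwards, each shifted +6: dryer reversed is reyrd. Two steps: reverse the string, then apply a Caesar shift of +6.
Decoding kmg: shift back: k−6=e, m−6=g, g−6=a → ega; then reverse → age.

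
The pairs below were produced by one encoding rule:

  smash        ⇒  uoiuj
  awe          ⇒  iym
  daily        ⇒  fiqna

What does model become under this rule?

The shift depends on letter class: consonant s→u is +2, but vowel a→i is +8. Vowels shift forward by 8 and consonants shift forward by 2.
For model: m(cons)+2=o, o(vowel)+8=w, d(cons)+2=f, e(vowel)+8=m, l(cons)+2=n.

owfmn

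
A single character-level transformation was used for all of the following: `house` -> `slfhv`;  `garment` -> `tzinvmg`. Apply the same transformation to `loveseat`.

olevhvzg

Each pair mirrors across the alphabet (h↔s, o↔l, u↔f): positions sum to 25. Each letter is replaced by its mirror in the alphabet: a↔z, b↔y, c↔x, and so on (the Atbash cipher).
On loveseat: l↔o, o↔l, v↔e, e↔v, s↔h, e↔v, a↔z, t↔g.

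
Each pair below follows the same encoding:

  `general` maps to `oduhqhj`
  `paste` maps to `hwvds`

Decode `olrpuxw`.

turmoil

The output letters match the input read backwards, each shifted +3: general reversed is lareneg. The word is reversed, then every letter is shifted forward by 3.
Decoding olrpuxw: shift back: o−3=l, l−3=i, r−3=o, p−3=m, u−3=r, x−3=u, w−3=t → liomrut; then reverse → turmoil.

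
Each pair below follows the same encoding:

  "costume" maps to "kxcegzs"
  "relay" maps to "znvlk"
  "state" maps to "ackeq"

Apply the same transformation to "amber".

ivlpd

In costume: c→k is +8, o→x is +9, s→c is +10, t→e is +11 — the shift increases by 1 each position. Each letter shifts forward by (position + 8), i.e. 8, 9, 10, … — the shift grows by one for each successive letter.
On amber: a+8=i, m+9=v, b+10=l, e+11=p, r+12=d.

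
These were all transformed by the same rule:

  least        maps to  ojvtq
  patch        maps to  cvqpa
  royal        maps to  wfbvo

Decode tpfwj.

score

l(11)→o(14) and e(4)→j(9) fit y≡23x+21 (mod 26); the inverse of 23 mod 26 is 17. This is an affine cipher: with a=0,…,z=25, each position x becomes (23x+21) mod 26.
Reversing it on tpfwj: t(19)→17·(19−21)≡18=s; p(15)→17·(15−21)≡2=c; f(5)→17·(5−21)≡14=o; w(22)→17·(22−21)≡17=r; j(9)→17·(9−21)≡4=e (all mod 26).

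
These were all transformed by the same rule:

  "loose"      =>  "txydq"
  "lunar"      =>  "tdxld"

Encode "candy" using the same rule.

In loose: l→t is +8, o→x is +9, o→y is +10, s→d is +11 — the shift increases by 1 each position. Letter i (0-indexed) is shifted by i+8, so successive shifts are 8, 9, 10, ….
For candy: c+8=k, a+9=j, n+10=x, d+11=o, y+12=k.

kjxok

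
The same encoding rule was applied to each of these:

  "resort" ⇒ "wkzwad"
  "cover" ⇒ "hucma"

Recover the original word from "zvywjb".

uproar

Letter i (0-indexed) is shifted by i+5, so successive shifts are 5, 6, 7, ….
Undoing it on zvywjb: z−5=u, v−6=p, y−7=r, w−8=o, j−9=a, b−10=r.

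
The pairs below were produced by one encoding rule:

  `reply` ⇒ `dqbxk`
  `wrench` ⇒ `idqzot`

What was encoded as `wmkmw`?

kayak

Compare letters: r→d is +12, e→q is +12, p→b is +12 — a constant shift. This is a Caesar cipher with shift 12.
Undoing it on wmkmw: w−12=k, m−12=a, k−12=y, m−12=a, w−12=k.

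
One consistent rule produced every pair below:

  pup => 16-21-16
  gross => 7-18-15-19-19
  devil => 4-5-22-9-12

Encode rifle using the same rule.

18-9-6-12-5

p is letter #16 and maps to 16: an offset of 0. Each letter is replaced by its alphabet position (a=1, b=2, …, z=26).
For rifle: r=18→18, i=9→9, f=6→6, l=12→12, e=5→5.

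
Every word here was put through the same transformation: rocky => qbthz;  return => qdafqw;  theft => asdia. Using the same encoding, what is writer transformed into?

r(17)→q(16) and o(14)→b(1) fit y≡5x+9 (mod 26); the inverse of 5 mod 26 is 21. Treating letters as 0–25, the rule is x ↦ 5x + 9 (mod 26).
For writer: w(22)→5·22+9≡15=p; r(17)→5·17+9≡16=q; i(8)→5·8+9≡23=x; t(19)→5·19+9≡0=a; e(4)→5·4+9≡3=d; r(17)→5·17+9≡16=q (all mod 26).

pqxadq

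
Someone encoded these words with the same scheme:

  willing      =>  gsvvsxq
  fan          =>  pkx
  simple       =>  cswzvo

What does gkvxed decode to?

walnut

Compare letters: w→g is +10, i→s is +10, l→v is +10 — a constant shift. It's a constant shift of +10 (ROT10).
Undoing it on gkvxed: g−10=w, k−10=a, v−10=l, x−10=n, e−10=u, d−10=t.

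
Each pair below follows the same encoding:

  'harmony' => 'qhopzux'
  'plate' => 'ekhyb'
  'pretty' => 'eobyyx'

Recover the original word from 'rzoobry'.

correct

h(7)→q(16) and a(0)→h(7) fit y≡5x+7 (mod 26); the inverse of 5 mod 26 is 21. Each letter's alphabet position (a=0..z=25) is mapped through 5·x+7 mod 26 — an affine cipher.
Undoing it on rzoobry: r(17)→21·(17−7)≡2=c; z(25)→21·(25−7)≡14=o; o(14)→21·(14−7)≡17=r; o(14)→21·(14−7)≡17=r; b(1)→21·(1−7)≡4=e; r(17)→21·(17−7)≡2=c; y(24)→21·(24−7)≡19=t (all mod 26).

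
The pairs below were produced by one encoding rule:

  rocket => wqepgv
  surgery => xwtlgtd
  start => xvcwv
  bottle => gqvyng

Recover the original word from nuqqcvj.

isolate

Shifts by position in rocket: pos 0: r→w (+5), pos 1: o→q (+2), pos 2: c→e (+2), pos 3: k→p (+5), pos 4: e→g (+2), pos 5: t→v (+2) — repeating every 3. It's a Vigenère-style cipher with numeric key [5,2,2]: position i shifts by key[i mod 3].
Undoing it on nuqqcvj: n−5=i, u−2=s, q−2=o, q−5=l, c−2=a, v−2=t, j−5=e.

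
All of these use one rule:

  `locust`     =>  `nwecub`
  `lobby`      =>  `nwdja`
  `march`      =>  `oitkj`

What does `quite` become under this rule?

The shifts repeat in a cycle of length 2: positions 0,1,… shift by +2, +8, then the pattern repeats.
For quite: q+2=s, u+8=c, i+2=k, t+8=b, e+2=g.

sckbg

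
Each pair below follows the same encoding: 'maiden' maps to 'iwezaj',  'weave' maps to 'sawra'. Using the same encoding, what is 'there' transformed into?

Every letter moves 22 places later in the alphabet, wrapping around z→a.
On there: t+22=p, h+22=d, e+22=a, r+22=n, e+22=a.

pdana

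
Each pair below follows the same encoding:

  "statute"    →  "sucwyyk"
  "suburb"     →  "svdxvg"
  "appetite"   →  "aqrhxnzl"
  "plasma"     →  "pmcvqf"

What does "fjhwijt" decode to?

fifteen

Each letter shifts forward by its position index (0, 1, 2, …) — the shift grows by one for each successive letter.
Undoing it on fjhwijt: f−0=f, j−1=i, h−2=f, w−3=t, i−4=e, j−5=e, t−6=n.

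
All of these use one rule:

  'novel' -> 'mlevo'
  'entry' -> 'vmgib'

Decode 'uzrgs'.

faith

Each letter is replaced by its mirror in the alphabet: a↔z, b↔y, c↔x, and so on (the Atbash cipher).
Reversing it on uzrgs: u↔f, z↔a, r↔i, g↔t, s↔h.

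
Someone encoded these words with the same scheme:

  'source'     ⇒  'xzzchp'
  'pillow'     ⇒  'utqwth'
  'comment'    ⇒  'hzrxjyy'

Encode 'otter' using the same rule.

teypw

A repeating key of period 2 is used — shifts +5, +11 over and over.
Applying it to otter: o+5=t, t+11=e, t+5=y, e+11=p, r+5=w.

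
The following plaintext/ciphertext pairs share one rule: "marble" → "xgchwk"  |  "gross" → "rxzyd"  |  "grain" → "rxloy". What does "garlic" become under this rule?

rgcrti

Shifts by position in marble: pos 0: m→x (+11), pos 1: a→g (+6), pos 2: r→c (+11), pos 3: b→h (+6) — repeating every 2. A repeating key of period 2 is used — shifts +11, +6 over and over.
For garlic: g+11=r, a+6=g, r+11=c, l+6=r, i+11=t, c+6=i.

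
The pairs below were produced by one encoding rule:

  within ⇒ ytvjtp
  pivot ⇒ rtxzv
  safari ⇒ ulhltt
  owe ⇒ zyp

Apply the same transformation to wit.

ytv

The rule splits by letter class: vowels +11, consonants +2.
Applying it to wit: w(cons)+2=y, i(vowel)+11=t, t(cons)+2=v.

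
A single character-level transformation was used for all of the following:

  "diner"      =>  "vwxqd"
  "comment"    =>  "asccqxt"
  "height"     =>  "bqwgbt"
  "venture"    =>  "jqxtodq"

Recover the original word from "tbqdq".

This is an affine cipher: with a=0,…,z=25, each position x becomes (21x+10) mod 26.
Decoding tbqdq: t(19)→5·(19−10)≡19=t; b(1)→5·(1−10)≡7=h; q(16)→5·(16−10)≡4=e; d(3)→5·(3−10)≡17=r; q(16)→5·(16−10)≡4=e (all mod 26).

there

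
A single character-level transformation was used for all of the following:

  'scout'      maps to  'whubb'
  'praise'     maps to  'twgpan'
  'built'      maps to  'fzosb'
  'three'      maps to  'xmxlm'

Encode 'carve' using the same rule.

gfxcm

The shift increases by 1 at each position, starting from +4: 4, 5, 6, ….
On carve: c+4=g, a+5=f, r+6=x, v+7=c, e+8=m.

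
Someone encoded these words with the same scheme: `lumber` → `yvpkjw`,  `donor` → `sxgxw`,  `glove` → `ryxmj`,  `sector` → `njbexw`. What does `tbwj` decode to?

l(11)→y(24) and u(20)→v(21) fit y≡17x+19 (mod 26); the inverse of 17 mod 26 is 23. This is an affine cipher: with a=0,…,z=25, each position x becomes (17x+19) mod 26.
Reversing it on tbwj: t(19)→23·(19−19)≡0=a; b(1)→23·(1−19)≡2=c; w(22)→23·(22−19)≡17=r; j(9)→23·(9−19)≡4=e (all mod 26).

acre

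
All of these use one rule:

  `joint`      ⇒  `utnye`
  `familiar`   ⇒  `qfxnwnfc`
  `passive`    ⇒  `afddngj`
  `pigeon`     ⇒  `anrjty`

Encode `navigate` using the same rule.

The rule splits by letter class: vowels +5, consonants +11.
Applying it to navigate: n(cons)+11=y, a(vowel)+5=f, v(cons)+11=g, i(vowel)+5=n, g(cons)+11=r, a(vowel)+5=f, t(cons)+11=e, e(vowel)+5=j.

yfgnrfej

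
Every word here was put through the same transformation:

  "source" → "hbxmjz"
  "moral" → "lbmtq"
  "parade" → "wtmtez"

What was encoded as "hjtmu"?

scarf

s(18)→h(7) and o(14)→b(1) fit y≡21x+19 (mod 26); the inverse of 21 mod 26 is 5. Treating letters as 0–25, the rule is x ↦ 21x + 19 (mod 26).
Decoding hjtmu: h(7)→5·(7−19)≡18=s; j(9)→5·(9−19)≡2=c; t(19)→5·(19−19)≡0=a; m(12)→5·(12−19)≡17=r; u(20)→5·(20−19)≡5=f (all mod 26).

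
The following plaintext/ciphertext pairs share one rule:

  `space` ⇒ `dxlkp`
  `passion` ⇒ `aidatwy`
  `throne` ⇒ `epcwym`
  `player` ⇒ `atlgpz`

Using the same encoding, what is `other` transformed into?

zbsmc

Shifts by position in space: pos 0: s→d (+11), pos 1: p→x (+8), pos 2: a→l (+11), pos 3: c→k (+8) — repeating every 2. A repeating key of period 2 is used — shifts +11, +8 over and over.
On other: o+11=z, t+8=b, h+11=s, e+8=m, r+11=c.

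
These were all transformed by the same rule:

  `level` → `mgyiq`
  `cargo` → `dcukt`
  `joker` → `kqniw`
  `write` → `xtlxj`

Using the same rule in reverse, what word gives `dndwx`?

In level: l→m is +1, e→g is +2, v→y is +3, e→i is +4 — the shift increases by 1 each position. The shift increases by 1 at each position, starting from +1: 1, 2, 3, ….
Decoding dndwx: d−1=c, n−2=l, d−3=a, w−4=s, x−5=s.

class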